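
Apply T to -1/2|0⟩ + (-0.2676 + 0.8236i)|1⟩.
-1/2|0⟩ + (-0.7716 + 0.3932i)|1⟩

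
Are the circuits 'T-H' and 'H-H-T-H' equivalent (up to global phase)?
Yes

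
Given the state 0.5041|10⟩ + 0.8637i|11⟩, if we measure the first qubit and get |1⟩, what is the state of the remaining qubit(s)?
0.5041|0⟩ + 0.8637i|1⟩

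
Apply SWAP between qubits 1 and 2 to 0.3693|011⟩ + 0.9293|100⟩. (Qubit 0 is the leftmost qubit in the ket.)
0.3693|011⟩ + 0.9293|100⟩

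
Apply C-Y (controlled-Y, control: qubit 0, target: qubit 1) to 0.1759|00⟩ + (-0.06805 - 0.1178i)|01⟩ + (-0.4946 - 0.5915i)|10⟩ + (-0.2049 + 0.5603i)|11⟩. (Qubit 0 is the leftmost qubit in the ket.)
0.1759|00⟩ + (-0.06805 - 0.1178i)|01⟩ + (0.5603 + 0.2049i)|10⟩ + (0.5915 - 0.4946i)|11⟩

C-Y leaves the control-|0⟩ kets |00⟩, |01⟩ unchanged and applies Y to qubit 1 on the control-|1⟩ pair (|10⟩, |11⟩).
Y = [[0, -i], [i, 0]].
With a = amp(|10⟩) = (-0.4946 - 0.5915i) and b = amp(|11⟩) = (-0.2049 + 0.5603i):
new amp(|10⟩) = (-i)·b = (0.5603 + 0.2049i)
new amp(|11⟩) = (i)·a = (0.5915 - 0.4946i)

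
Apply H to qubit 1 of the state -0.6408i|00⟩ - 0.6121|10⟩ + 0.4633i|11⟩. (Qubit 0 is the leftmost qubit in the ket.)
-0.4531i|00⟩ - 0.4531i|01⟩ + (-0.4328 + 0.3276i)|10⟩ + (-0.4328 - 0.3276i)|11⟩

H on qubit 1 mixes each pair of kets that differ only in qubit 1: amplitudes (a, b) of (|…0…⟩, |…1…⟩) become ((a + b)/√2, (a − b)/√2). Kets absent from the input have amplitude 0.
(|00⟩, |01⟩): (a, b) = (-0.6408i, 0) → (-0.4531i, -0.4531i)
(|10⟩, |11⟩): (a, b) = (-0.6121, 0.4633i) → ((-0.4328 + 0.3276i), (-0.4328 - 0.3276i))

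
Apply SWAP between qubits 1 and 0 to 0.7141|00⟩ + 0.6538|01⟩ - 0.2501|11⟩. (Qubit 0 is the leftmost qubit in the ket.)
0.7141|00⟩ + 0.6538|10⟩ - 0.2501|11⟩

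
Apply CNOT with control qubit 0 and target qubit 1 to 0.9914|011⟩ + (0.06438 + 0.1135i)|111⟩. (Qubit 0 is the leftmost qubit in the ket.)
0.9914|011⟩ + (0.06438 + 0.1135i)|101⟩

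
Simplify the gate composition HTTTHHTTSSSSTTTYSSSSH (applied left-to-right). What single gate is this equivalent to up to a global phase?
Y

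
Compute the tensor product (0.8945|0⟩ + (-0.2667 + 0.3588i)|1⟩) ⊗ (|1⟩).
0.8945|01⟩ + (-0.2667 + 0.3588i)|11⟩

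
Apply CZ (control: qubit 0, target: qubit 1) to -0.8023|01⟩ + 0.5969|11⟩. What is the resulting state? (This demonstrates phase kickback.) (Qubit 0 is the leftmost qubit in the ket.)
-0.8023|01⟩ - 0.5969|11⟩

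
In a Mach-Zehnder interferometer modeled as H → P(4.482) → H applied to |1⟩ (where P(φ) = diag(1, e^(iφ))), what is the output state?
(0.6142 + 0.4868i)|0⟩ + (0.3858 - 0.4868i)|1⟩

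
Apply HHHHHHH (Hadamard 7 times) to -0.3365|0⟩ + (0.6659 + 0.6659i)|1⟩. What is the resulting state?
(0.2329 + 0.4709i)|0⟩ + (-0.7088 - 0.4709i)|1⟩

H² = I, so H^7 = H: a single Hadamard. With (a, b) = (-0.3365, (0.6659 + 0.6659i)), H gives ((a + b)/√2, (a − b)/√2) = ((0.2329 + 0.4709i), (-0.7088 - 0.4709i)).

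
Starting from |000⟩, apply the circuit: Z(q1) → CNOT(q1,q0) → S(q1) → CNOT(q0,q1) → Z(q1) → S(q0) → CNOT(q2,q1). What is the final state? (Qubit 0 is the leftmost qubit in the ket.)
|000⟩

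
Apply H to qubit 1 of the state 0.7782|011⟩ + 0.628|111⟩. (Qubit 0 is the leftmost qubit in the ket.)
0.5503|001⟩ - 0.5503|011⟩ + 0.4441|101⟩ - 0.4441|111⟩

H on qubit 1 mixes each pair of kets that differ only in qubit 1: amplitudes (a, b) of (|…0…⟩, |…1…⟩) become ((a + b)/√2, (a − b)/√2). Kets absent from the input have amplitude 0.
(|001⟩, |011⟩): (a, b) = (0, 0.7782) → (0.5503, -0.5503)
(|101⟩, |111⟩): (a, b) = (0, 0.628) → (0.4441, -0.4441)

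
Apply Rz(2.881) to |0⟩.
(0.1299 - 0.9915i)|0⟩

Rz(2.881) = [[e^(−iθ/2), 0], [0, e^(iθ/2)]] with e^(±iθ/2) = cos(θ/2) ± i·sin(θ/2); θ = 2.881, cos(θ/2) ≈ 0.129928, sin(θ/2) ≈ 0.991523.
With a = amp(|0⟩) = 1 and b = amp(|1⟩) = 0:
new amp(|0⟩) = (0.129928 - 0.991523i)·a = (0.1299 - 0.9915i)
new amp(|1⟩) = (0.129928 + 0.991523i)·b = 0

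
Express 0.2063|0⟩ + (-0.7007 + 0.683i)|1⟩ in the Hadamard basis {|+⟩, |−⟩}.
(-0.3496 + 0.483i)|+⟩ + (0.6413 - 0.483i)|−⟩

With |ψ⟩ = α|0⟩ + β|1⟩, the Hadamard-basis coefficients are ⟨+|ψ⟩ = (α + β)/√2 and ⟨−|ψ⟩ = (α − β)/√2.
Here α = 0.2063, β = (-0.7007 + 0.683i): (α + β)/√2 = (-0.3496 + 0.483i), (α − β)/√2 = (0.6413 - 0.483i).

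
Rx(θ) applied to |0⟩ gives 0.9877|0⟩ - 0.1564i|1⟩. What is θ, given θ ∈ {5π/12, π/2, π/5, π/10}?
π/10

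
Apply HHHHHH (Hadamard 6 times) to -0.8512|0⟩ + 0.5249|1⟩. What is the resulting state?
-0.8512|0⟩ + 0.5249|1⟩

H² = I, so an even number of Hadamards cancels: H^6 = I and the state is unchanged.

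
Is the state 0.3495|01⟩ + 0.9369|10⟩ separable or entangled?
Entangled

Writing the state as a|00⟩ + b|01⟩ + c|10⟩ + d|11⟩, it is a product state iff ad − bc = 0.
Here (a, b, c, d) = (0, 0.3495, 0.9369, 0): ad − bc = (0)(0) − (0.3495)(0.9369) = -0.3274 ≠ 0, so the state is entangled.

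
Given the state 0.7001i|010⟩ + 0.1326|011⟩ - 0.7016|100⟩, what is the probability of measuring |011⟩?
0.01758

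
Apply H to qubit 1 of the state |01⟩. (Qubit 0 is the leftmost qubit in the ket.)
1/√2|00⟩ - 1/√2|01⟩

H on qubit 1 mixes each pair of kets that differ only in qubit 1: amplitudes (a, b) of (|…0…⟩, |…1…⟩) become ((a + b)/√2, (a − b)/√2). Kets absent from the input have amplitude 0.
(|00⟩, |01⟩): (a, b) = (0, 1) → (1/√2, -1/√2)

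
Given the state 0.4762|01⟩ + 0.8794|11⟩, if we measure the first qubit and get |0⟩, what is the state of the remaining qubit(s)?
|1⟩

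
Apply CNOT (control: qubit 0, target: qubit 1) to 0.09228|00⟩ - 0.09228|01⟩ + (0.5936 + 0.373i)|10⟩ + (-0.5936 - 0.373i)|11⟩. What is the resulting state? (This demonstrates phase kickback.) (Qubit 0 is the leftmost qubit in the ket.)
0.09228|00⟩ - 0.09228|01⟩ + (-0.5936 - 0.373i)|10⟩ + (0.5936 + 0.373i)|11⟩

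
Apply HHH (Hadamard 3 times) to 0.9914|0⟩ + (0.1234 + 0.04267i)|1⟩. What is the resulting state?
(0.7883 + 0.03017i)|0⟩ + (0.6138 - 0.03017i)|1⟩

H² = I, so H^3 = H: a single Hadamard. With (a, b) = (0.9914, (0.1234 + 0.04267i)), H gives ((a + b)/√2, (a − b)/√2) = ((0.7883 + 0.03017i), (0.6138 - 0.03017i)).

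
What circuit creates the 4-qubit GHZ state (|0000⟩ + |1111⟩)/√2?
H(q0) → CNOT(q0,q1) → CNOT(q0,q2) → CNOT(q0,q3)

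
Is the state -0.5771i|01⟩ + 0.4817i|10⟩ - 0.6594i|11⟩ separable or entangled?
Entangled

Writing the state as a|00⟩ + b|01⟩ + c|10⟩ + d|11⟩, it is a product state iff ad − bc = 0.
Here (a, b, c, d) = (0, -0.5771i, 0.4817i, -0.6594i): ad − bc = (0)(-0.6594i) − (-0.5771i)(0.4817i) = -0.278 ≠ 0, so the state is entangled.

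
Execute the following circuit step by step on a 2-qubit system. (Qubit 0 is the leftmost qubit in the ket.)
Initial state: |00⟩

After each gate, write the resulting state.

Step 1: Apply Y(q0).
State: i|10⟩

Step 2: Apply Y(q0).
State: |00⟩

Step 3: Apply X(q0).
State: |10⟩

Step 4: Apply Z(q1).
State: |10⟩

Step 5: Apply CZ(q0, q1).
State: |10⟩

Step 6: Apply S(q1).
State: |10⟩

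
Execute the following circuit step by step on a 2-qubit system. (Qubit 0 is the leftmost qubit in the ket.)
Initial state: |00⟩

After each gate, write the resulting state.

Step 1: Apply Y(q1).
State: i|01⟩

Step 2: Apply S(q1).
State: -|01⟩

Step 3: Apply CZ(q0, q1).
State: -|01⟩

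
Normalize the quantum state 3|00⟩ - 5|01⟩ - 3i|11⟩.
0.4575|00⟩ - 0.7625|01⟩ - 0.4575i|11⟩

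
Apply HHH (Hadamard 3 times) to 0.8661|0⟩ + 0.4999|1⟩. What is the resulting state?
0.9659|0⟩ + 0.2589|1⟩

H² = I, so H^3 = H: a single Hadamard. With (a, b) = (0.8661, 0.4999), H gives ((a + b)/√2, (a − b)/√2) = (0.9659, 0.2589).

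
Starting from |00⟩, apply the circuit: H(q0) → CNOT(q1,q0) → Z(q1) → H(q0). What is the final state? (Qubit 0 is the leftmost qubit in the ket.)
|00⟩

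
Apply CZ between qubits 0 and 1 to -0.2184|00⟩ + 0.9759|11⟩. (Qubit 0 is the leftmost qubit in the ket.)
-0.2184|00⟩ - 0.9759|11⟩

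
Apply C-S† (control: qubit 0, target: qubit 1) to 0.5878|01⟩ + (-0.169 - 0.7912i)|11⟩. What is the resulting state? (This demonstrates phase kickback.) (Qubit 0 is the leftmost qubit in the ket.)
0.5878|01⟩ + (-0.7912 + 0.169i)|11⟩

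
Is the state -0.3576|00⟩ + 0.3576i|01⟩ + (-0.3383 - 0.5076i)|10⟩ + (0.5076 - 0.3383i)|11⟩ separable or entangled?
Entangled

Writing the state as a|00⟩ + b|01⟩ + c|10⟩ + d|11⟩, it is a product state iff ad − bc = 0.
Here (a, b, c, d) = (-0.3576, 0.3576i, (-0.3383 - 0.5076i), (0.5076 - 0.3383i)): ad − bc = (-0.3576)(0.5076 - 0.3383i) − (0.3576i)(-0.3383 - 0.5076i) = (-0.363 + 0.242i) ≠ 0, so the state is entangled.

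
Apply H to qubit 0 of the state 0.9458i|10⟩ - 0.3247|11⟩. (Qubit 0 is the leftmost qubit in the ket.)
0.6688i|00⟩ - 0.2296|01⟩ - 0.6688i|10⟩ + 0.2296|11⟩

H on qubit 0 mixes each pair of kets that differ only in qubit 0: amplitudes (a, b) of (|…0…⟩, |…1…⟩) become ((a + b)/√2, (a − b)/√2). Kets absent from the input have amplitude 0.
(|00⟩, |10⟩): (a, b) = (0, 0.9458i) → (0.6688i, -0.6688i)
(|01⟩, |11⟩): (a, b) = (0, -0.3247) → (-0.2296, 0.2296)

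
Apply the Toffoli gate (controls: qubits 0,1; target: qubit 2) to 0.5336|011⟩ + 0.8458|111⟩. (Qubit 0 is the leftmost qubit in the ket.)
0.5336|011⟩ + 0.8458|110⟩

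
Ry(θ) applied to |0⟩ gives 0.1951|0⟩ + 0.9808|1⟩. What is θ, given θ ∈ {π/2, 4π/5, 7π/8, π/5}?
7π/8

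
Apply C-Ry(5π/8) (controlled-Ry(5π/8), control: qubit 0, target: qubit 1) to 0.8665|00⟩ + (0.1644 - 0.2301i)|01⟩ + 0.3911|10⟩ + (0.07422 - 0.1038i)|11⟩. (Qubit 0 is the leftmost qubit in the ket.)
0.8665|00⟩ + (0.1644 - 0.2301i)|01⟩ + (0.1556 + 0.08631i)|10⟩ + (0.3664 - 0.05767i)|11⟩

C-Ry(5π/8) leaves the control-|0⟩ kets |00⟩, |01⟩ unchanged and applies Ry(5π/8) to qubit 1 on the control-|1⟩ pair (|10⟩, |11⟩).
Ry(5π/8) = [[cos(θ/2), −sin(θ/2)], [sin(θ/2), cos(θ/2)]]; θ = 5π/8, cos(θ/2) ≈ 0.55557, sin(θ/2) ≈ 0.83147.
With a = amp(|10⟩) = 0.3911 and b = amp(|11⟩) = (0.07422 - 0.1038i):
new amp(|10⟩) = (0.55557)·a + (-0.83147)·b = (0.1556 + 0.08631i)
new amp(|11⟩) = (0.83147)·a + (0.55557)·b = (0.3664 - 0.05767i)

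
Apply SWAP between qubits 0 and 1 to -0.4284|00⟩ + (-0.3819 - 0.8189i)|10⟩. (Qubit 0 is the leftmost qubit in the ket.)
-0.4284|00⟩ + (-0.3819 - 0.8189i)|01⟩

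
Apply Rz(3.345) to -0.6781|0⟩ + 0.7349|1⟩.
(0.06885 + 0.6746i)|0⟩ + (-0.07461 + 0.7311i)|1⟩

Rz(3.345) = [[e^(−iθ/2), 0], [0, e^(iθ/2)]] with e^(±iθ/2) = cos(θ/2) ± i·sin(θ/2); θ = 3.345, cos(θ/2) ≈ -0.101528, sin(θ/2) ≈ 0.994833.
With a = amp(|0⟩) = -0.6781 and b = amp(|1⟩) = 0.7349:
new amp(|0⟩) = (-0.101528 - 0.994833i)·a = (0.06885 + 0.6746i)
new amp(|1⟩) = (-0.101528 + 0.994833i)·b = (-0.07461 + 0.7311i)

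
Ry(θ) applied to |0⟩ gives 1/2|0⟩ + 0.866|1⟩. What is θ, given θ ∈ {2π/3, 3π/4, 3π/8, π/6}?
2π/3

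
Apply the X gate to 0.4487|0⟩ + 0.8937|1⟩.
0.8937|0⟩ + 0.4487|1⟩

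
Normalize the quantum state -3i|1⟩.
-i|1⟩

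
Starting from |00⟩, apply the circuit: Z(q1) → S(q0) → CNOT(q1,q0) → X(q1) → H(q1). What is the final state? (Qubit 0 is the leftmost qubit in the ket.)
1/√2|00⟩ - 1/√2|01⟩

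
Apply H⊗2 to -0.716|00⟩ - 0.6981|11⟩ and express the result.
-0.7071|00⟩ - 0.00895|01⟩ - 0.00895|10⟩ - 0.7071|11⟩

H⊗2 gives amp(|y⟩) = (1/2) Σ_x (−1)^(x·y) amp(|x⟩), where x·y is the number of positions in which both x and y have a 1.
|00⟩: (-0.716 - 0.6981)/2 = -0.7071
|01⟩: (-0.716 + 0.6981)/2 = -0.00895
|10⟩: (-0.716 + 0.6981)/2 = -0.00895
|11⟩: (-0.716 - 0.6981)/2 = -0.7071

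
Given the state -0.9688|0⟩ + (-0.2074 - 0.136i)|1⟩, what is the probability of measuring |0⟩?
0.9386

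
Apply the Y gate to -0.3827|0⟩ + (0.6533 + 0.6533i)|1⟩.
(0.6533 - 0.6533i)|0⟩ - 0.3827i|1⟩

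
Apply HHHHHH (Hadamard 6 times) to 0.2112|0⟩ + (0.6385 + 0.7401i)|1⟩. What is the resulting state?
0.2112|0⟩ + (0.6385 + 0.7401i)|1⟩

H² = I, so an even number of Hadamards cancels: H^6 = I and the state is unchanged.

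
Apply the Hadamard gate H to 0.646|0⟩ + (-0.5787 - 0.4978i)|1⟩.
(0.04759 - 0.352i)|0⟩ + (0.866 + 0.352i)|1⟩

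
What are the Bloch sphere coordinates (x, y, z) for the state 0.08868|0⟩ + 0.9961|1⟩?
(0.1767, 0, -0.9844)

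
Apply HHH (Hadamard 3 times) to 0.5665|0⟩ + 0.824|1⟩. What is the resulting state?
0.9832|0⟩ - 0.1821|1⟩

H² = I, so H^3 = H: a single Hadamard. With (a, b) = (0.5665, 0.824), H gives ((a + b)/√2, (a − b)/√2) = (0.9832, -0.1821).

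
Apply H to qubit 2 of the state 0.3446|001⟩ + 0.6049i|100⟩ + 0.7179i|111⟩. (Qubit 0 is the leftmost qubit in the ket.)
0.2437|000⟩ - 0.2437|001⟩ + 0.4277i|100⟩ + 0.4277i|101⟩ + 0.5076i|110⟩ - 0.5076i|111⟩

H on qubit 2 mixes each pair of kets that differ only in qubit 2: amplitudes (a, b) of (|…0…⟩, |…1…⟩) become ((a + b)/√2, (a − b)/√2). Kets absent from the input have amplitude 0.
(|000⟩, |001⟩): (a, b) = (0, 0.3446) → (0.2437, -0.2437)
(|100⟩, |101⟩): (a, b) = (0.6049i, 0) → (0.4277i, 0.4277i)
(|110⟩, |111⟩): (a, b) = (0, 0.7179i) → (0.5076i, -0.5076i)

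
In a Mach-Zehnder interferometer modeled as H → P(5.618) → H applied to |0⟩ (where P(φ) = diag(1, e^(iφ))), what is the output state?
(0.8934 - 0.3086i)|0⟩ + (0.1066 + 0.3086i)|1⟩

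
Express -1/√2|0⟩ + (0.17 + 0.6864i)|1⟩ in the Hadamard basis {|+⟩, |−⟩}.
(-0.3798 + 0.4854i)|+⟩ + (-0.6202 - 0.4854i)|−⟩

With |ψ⟩ = α|0⟩ + β|1⟩, the Hadamard-basis coefficients are ⟨+|ψ⟩ = (α + β)/√2 and ⟨−|ψ⟩ = (α − β)/√2.
Here α = -1/√2, β = (0.17 + 0.6864i): (α + β)/√2 = (-0.3798 + 0.4854i), (α − β)/√2 = (-0.6202 - 0.4854i).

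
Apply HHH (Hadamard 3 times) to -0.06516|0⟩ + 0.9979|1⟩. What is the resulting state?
0.6595|0⟩ - 0.7517|1⟩

H² = I, so H^3 = H: a single Hadamard. With (a, b) = (-0.06516, 0.9979), H gives ((a + b)/√2, (a − b)/√2) = (0.6595, -0.7517).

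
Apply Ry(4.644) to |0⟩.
-0.6825|0⟩ + 0.7309|1⟩

Ry(4.644) = [[cos(θ/2), −sin(θ/2)], [sin(θ/2), cos(θ/2)]]; θ = 4.644, cos(θ/2) ≈ -0.682519, sin(θ/2) ≈ 0.730868.
With a = amp(|0⟩) = 1 and b = amp(|1⟩) = 0:
new amp(|0⟩) = (-0.682519)·a + (-0.730868)·b = -0.6825
new amp(|1⟩) = (0.730868)·a + (-0.682519)·b = 0.7309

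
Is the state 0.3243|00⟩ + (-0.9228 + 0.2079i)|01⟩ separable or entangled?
Separable

Writing the state as a|00⟩ + b|01⟩ + c|10⟩ + d|11⟩, it is a product state iff ad − bc = 0.
Here (a, b, c, d) = (0.3243, (-0.9228 + 0.2079i), 0, 0): ad − bc = (0.3243)(0) − (-0.9228 + 0.2079i)(0) = 0, so the state is separable.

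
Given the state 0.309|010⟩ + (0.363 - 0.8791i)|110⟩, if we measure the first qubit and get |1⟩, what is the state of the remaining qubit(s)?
(0.3817 - 0.9243i)|10⟩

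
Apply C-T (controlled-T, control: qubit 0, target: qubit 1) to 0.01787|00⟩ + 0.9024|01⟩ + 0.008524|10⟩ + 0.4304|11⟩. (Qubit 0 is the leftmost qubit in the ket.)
0.01787|00⟩ + 0.9024|01⟩ + 0.008524|10⟩ + (0.3043 + 0.3043i)|11⟩

C-T leaves the control-|0⟩ kets |00⟩, |01⟩ unchanged and applies T to qubit 1 on the control-|1⟩ pair (|10⟩, |11⟩).
T = [[1, 0], [0, (1/√2 + (1/√2)i)]].
With a = amp(|10⟩) = 0.008524 and b = amp(|11⟩) = 0.4304:
new amp(|10⟩) = (1)·a = 0.008524
new amp(|11⟩) = (1/√2 + (1/√2)i)·b = (0.3043 + 0.3043i)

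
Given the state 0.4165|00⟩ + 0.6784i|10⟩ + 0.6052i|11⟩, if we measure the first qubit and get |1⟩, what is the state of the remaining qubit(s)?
0.7462i|0⟩ + 0.6657i|1⟩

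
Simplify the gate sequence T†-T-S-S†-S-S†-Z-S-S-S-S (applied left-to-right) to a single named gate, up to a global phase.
Z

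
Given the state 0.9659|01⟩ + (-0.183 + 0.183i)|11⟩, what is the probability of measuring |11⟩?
0.06698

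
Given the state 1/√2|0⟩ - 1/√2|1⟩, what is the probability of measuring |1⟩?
1/2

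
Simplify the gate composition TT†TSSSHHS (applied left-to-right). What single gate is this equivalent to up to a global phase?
T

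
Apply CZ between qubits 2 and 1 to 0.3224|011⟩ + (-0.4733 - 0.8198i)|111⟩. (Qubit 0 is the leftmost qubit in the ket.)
-0.3224|011⟩ + (0.4733 + 0.8198i)|111⟩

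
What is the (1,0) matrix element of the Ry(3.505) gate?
0.9835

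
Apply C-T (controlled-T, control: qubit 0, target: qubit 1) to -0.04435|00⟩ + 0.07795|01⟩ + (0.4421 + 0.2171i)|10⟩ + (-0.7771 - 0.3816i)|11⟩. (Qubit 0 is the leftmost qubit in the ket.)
-0.04435|00⟩ + 0.07795|01⟩ + (0.4421 + 0.2171i)|10⟩ + (-0.2797 - 0.8193i)|11⟩

C-T leaves the control-|0⟩ kets |00⟩, |01⟩ unchanged and applies T to qubit 1 on the control-|1⟩ pair (|10⟩, |11⟩).
T = [[1, 0], [0, (1/√2 + (1/√2)i)]].
With a = amp(|10⟩) = (0.4421 + 0.2171i) and b = amp(|11⟩) = (-0.7771 - 0.3816i):
new amp(|10⟩) = (1)·a = (0.4421 + 0.2171i)
new amp(|11⟩) = (1/√2 + (1/√2)i)·b = (-0.2797 - 0.8193i)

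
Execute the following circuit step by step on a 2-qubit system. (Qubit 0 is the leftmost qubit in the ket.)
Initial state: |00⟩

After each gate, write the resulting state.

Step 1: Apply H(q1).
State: 1/√2|00⟩ + 1/√2|01⟩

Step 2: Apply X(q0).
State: 1/√2|10⟩ + 1/√2|11⟩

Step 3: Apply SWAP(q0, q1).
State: 1/√2|01⟩ + 1/√2|11⟩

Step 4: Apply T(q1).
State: (1/2 + (1/2)i)|01⟩ + (1/2 + (1/2)i)|11⟩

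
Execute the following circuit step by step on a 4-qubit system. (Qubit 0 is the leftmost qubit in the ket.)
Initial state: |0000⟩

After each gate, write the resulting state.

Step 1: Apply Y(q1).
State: i|0100⟩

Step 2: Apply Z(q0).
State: i|0100⟩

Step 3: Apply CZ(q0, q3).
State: i|0100⟩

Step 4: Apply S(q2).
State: i|0100⟩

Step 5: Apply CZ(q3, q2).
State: i|0100⟩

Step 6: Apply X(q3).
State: i|0101⟩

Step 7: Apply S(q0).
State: i|0101⟩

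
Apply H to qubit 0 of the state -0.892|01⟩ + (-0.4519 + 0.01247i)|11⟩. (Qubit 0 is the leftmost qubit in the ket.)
(-0.9503 + 0.008818i)|01⟩ + (-0.3112 - 0.008818i)|11⟩

H on qubit 0 mixes each pair of kets that differ only in qubit 0: amplitudes (a, b) of (|…0…⟩, |…1…⟩) become ((a + b)/√2, (a − b)/√2). Kets absent from the input have amplitude 0.
(|01⟩, |11⟩): (a, b) = (-0.892, (-0.4519 + 0.01247i)) → ((-0.9503 + 0.008818i), (-0.3112 - 0.008818i))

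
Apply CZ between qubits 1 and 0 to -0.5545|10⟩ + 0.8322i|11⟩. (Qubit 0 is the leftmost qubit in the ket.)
-0.5545|10⟩ - 0.8322i|11⟩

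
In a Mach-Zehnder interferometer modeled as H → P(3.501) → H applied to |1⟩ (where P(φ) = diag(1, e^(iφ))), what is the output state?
(0.9681 + 0.1759i)|0⟩ + (0.03195 - 0.1759i)|1⟩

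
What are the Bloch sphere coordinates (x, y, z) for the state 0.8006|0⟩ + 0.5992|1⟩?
(0.9594, 0, 0.2819)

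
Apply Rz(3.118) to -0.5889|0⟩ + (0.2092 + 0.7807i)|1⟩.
(-0.006947 + 0.5889i)|0⟩ + (-0.7782 + 0.2184i)|1⟩

Rz(3.118) = [[e^(−iθ/2), 0], [0, e^(iθ/2)]] with e^(±iθ/2) = cos(θ/2) ± i·sin(θ/2); θ = 3.118, cos(θ/2) ≈ 0.0117961, sin(θ/2) ≈ 0.99993.
With a = amp(|0⟩) = -0.5889 and b = amp(|1⟩) = (0.2092 + 0.7807i):
new amp(|0⟩) = (0.0117961 - 0.99993i)·a = (-0.006947 + 0.5889i)
new amp(|1⟩) = (0.0117961 + 0.99993i)·b = (-0.7782 + 0.2184i)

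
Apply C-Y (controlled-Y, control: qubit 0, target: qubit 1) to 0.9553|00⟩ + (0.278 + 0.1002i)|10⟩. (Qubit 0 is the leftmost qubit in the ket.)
0.9553|00⟩ + (-0.1002 + 0.278i)|11⟩

C-Y leaves the control-|0⟩ kets |00⟩, |01⟩ unchanged and applies Y to qubit 1 on the control-|1⟩ pair (|10⟩, |11⟩).
Y = [[0, -i], [i, 0]].
With a = amp(|10⟩) = (0.278 + 0.1002i) and b = amp(|11⟩) = 0:
new amp(|10⟩) = (-i)·b = 0
new amp(|11⟩) = (i)·a = (-0.1002 + 0.278i)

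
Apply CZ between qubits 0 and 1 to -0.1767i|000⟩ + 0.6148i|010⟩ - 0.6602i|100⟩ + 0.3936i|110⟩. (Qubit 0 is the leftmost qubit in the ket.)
-0.1767i|000⟩ + 0.6148i|010⟩ - 0.6602i|100⟩ - 0.3936i|110⟩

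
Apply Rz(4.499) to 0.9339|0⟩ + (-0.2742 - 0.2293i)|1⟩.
(-0.5863 - 0.7269i)|0⟩ + (0.3506 - 0.06948i)|1⟩

Rz(4.499) = [[e^(−iθ/2), 0], [0, e^(iθ/2)]] with e^(±iθ/2) = cos(θ/2) ± i·sin(θ/2); θ = 4.499, cos(θ/2) ≈ -0.627785, sin(θ/2) ≈ 0.778387.
With a = amp(|0⟩) = 0.9339 and b = amp(|1⟩) = (-0.2742 - 0.2293i):
new amp(|0⟩) = (-0.627785 - 0.778387i)·a = (-0.5863 - 0.7269i)
new amp(|1⟩) = (-0.627785 + 0.778387i)·b = (0.3506 - 0.06948i)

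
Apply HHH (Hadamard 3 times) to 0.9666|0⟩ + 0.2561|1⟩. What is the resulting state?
0.8646|0⟩ + 0.5024|1⟩

H² = I, so H^3 = H: a single Hadamard. With (a, b) = (0.9666, 0.2561), H gives ((a + b)/√2, (a − b)/√2) = (0.8646, 0.5024).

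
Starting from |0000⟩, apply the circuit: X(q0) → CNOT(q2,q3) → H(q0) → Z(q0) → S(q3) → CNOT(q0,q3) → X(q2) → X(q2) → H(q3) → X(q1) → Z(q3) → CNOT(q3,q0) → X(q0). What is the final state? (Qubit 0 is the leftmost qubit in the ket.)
1/2|0100⟩ - 1/2|0101⟩ + 1/2|1100⟩ + 1/2|1101⟩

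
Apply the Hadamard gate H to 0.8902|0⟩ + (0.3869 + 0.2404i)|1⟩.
(0.903 + 0.17i)|0⟩ + (0.3559 - 0.17i)|1⟩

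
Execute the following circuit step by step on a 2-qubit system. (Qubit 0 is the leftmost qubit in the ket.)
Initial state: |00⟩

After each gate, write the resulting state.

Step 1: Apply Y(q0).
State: i|10⟩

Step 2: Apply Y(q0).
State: |00⟩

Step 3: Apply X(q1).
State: |01⟩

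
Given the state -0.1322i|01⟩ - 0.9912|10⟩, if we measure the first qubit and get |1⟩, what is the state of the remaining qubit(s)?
-|0⟩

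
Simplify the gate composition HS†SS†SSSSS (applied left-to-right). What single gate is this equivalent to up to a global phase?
H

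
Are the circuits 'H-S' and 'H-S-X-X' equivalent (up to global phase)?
Yes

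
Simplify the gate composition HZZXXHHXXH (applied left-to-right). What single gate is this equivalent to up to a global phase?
I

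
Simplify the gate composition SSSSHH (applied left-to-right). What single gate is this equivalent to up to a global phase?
I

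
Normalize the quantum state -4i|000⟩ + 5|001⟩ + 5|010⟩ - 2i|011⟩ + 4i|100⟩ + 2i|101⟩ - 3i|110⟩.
-0.402i|000⟩ + 0.5025|001⟩ + 0.5025|010⟩ - 0.201i|011⟩ + 0.402i|100⟩ + 0.201i|101⟩ - 0.3015i|110⟩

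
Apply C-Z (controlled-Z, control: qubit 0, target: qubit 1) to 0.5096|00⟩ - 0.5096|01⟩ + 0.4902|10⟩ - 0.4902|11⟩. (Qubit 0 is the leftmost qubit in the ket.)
0.5096|00⟩ - 0.5096|01⟩ + 0.4902|10⟩ + 0.4902|11⟩

C-Z leaves the control-|0⟩ kets |00⟩, |01⟩ unchanged and applies Z to qubit 1 on the control-|1⟩ pair (|10⟩, |11⟩).
Z = [[1, 0], [0, -1]].
With a = amp(|10⟩) = 0.4902 and b = amp(|11⟩) = -0.4902:
new amp(|10⟩) = (1)·a = 0.4902
new amp(|11⟩) = (-1)·b = 0.4902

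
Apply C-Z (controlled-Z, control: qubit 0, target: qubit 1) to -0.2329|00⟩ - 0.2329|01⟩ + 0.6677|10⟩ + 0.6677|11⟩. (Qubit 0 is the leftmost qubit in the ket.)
-0.2329|00⟩ - 0.2329|01⟩ + 0.6677|10⟩ - 0.6677|11⟩

C-Z leaves the control-|0⟩ kets |00⟩, |01⟩ unchanged and applies Z to qubit 1 on the control-|1⟩ pair (|10⟩, |11⟩).
Z = [[1, 0], [0, -1]].
With a = amp(|10⟩) = 0.6677 and b = amp(|11⟩) = 0.6677:
new amp(|10⟩) = (1)·a = 0.6677
new amp(|11⟩) = (-1)·b = -0.6677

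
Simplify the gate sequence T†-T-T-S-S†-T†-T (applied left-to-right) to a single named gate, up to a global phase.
T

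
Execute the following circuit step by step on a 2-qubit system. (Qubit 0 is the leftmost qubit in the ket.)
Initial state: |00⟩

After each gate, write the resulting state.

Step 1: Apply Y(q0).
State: i|10⟩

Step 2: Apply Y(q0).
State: |00⟩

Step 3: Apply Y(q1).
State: i|01⟩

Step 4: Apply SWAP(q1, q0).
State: i|10⟩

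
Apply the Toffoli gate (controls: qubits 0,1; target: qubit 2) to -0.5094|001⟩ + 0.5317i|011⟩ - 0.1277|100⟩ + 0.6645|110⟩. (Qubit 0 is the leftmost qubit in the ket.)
-0.5094|001⟩ + 0.5317i|011⟩ - 0.1277|100⟩ + 0.6645|111⟩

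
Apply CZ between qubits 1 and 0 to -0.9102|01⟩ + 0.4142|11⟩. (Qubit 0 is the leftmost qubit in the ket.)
-0.9102|01⟩ - 0.4142|11⟩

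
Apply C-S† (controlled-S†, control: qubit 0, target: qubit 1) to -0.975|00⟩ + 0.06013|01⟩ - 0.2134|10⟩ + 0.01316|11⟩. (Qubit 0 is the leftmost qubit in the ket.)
-0.975|00⟩ + 0.06013|01⟩ - 0.2134|10⟩ - 0.01316i|11⟩

C-S† leaves the control-|0⟩ kets |00⟩, |01⟩ unchanged and applies S† to qubit 1 on the control-|1⟩ pair (|10⟩, |11⟩).
S† = [[1, 0], [0, -i]].
With a = amp(|10⟩) = -0.2134 and b = amp(|11⟩) = 0.01316:
new amp(|10⟩) = (1)·a = -0.2134
new amp(|11⟩) = (-i)·b = -0.01316i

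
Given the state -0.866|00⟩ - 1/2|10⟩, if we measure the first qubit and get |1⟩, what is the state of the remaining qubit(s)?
-|0⟩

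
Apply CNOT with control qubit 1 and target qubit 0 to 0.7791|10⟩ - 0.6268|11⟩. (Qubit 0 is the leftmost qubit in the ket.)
-0.6268|01⟩ + 0.7791|10⟩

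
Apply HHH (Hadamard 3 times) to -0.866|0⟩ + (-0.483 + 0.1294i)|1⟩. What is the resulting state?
(-0.9539 + 0.0915i)|0⟩ + (-0.2708 - 0.0915i)|1⟩

H² = I, so H^3 = H: a single Hadamard. With (a, b) = (-0.866, (-0.483 + 0.1294i)), H gives ((a + b)/√2, (a − b)/√2) = ((-0.9539 + 0.0915i), (-0.2708 - 0.0915i)).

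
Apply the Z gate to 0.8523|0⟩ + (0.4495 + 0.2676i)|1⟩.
0.8523|0⟩ + (-0.4495 - 0.2676i)|1⟩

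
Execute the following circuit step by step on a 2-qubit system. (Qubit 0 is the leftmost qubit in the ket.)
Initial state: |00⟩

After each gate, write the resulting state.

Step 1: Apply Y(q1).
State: i|01⟩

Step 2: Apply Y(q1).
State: |00⟩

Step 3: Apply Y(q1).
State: i|01⟩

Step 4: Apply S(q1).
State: -|01⟩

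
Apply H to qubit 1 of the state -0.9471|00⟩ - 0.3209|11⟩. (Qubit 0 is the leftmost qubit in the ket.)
-0.6697|00⟩ - 0.6697|01⟩ - 0.2269|10⟩ + 0.2269|11⟩

H on qubit 1 mixes each pair of kets that differ only in qubit 1: amplitudes (a, b) of (|…0…⟩, |…1…⟩) become ((a + b)/√2, (a − b)/√2). Kets absent from the input have amplitude 0.
(|00⟩, |01⟩): (a, b) = (-0.9471, 0) → (-0.6697, -0.6697)
(|10⟩, |11⟩): (a, b) = (0, -0.3209) → (-0.2269, 0.2269)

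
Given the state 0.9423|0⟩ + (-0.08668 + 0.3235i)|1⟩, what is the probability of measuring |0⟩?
0.8879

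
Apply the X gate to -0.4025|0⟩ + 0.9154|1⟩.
0.9154|0⟩ - 0.4025|1⟩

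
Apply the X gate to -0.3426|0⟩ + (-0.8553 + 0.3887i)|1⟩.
(-0.8553 + 0.3887i)|0⟩ - 0.3426|1⟩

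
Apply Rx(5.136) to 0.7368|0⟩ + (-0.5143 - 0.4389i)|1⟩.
(-0.8571 + 0.2791i)|0⟩ + (0.432 - 0.03117i)|1⟩

Rx(5.136) = [[cos(θ/2), −i·sin(θ/2)], [−i·sin(θ/2), cos(θ/2)]]; θ = 5.136, cos(θ/2) ≈ -0.839957, sin(θ/2) ≈ 0.542653.
With a = amp(|0⟩) = 0.7368 and b = amp(|1⟩) = (-0.5143 - 0.4389i):
new amp(|0⟩) = (-0.839957)·a + (-0.542653i)·b = (-0.8571 + 0.2791i)
new amp(|1⟩) = (-0.542653i)·a + (-0.839957)·b = (0.432 - 0.03117i)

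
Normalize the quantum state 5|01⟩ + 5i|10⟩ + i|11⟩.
0.7001|01⟩ + 0.7001i|10⟩ + 0.14i|11⟩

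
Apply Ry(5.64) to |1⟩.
-0.3161|0⟩ - 0.9487|1⟩

Ry(5.64) = [[cos(θ/2), −sin(θ/2)], [sin(θ/2), cos(θ/2)]]; θ = 5.64, cos(θ/2) ≈ -0.948733, sin(θ/2) ≈ 0.316078.
With a = amp(|0⟩) = 0 and b = amp(|1⟩) = 1:
new amp(|0⟩) = (-0.948733)·a + (-0.316078)·b = -0.3161
new amp(|1⟩) = (0.316078)·a + (-0.948733)·b = -0.9487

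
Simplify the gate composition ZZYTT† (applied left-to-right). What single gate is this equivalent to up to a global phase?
Y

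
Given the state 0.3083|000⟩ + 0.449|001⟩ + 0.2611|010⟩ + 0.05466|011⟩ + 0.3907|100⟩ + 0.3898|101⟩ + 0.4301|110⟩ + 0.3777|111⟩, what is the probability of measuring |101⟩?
0.1519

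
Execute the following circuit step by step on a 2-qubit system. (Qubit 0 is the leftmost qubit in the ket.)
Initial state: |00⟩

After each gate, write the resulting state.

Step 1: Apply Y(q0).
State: i|10⟩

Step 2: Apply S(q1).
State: i|10⟩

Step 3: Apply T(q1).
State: i|10⟩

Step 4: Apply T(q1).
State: i|10⟩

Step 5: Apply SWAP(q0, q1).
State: i|01⟩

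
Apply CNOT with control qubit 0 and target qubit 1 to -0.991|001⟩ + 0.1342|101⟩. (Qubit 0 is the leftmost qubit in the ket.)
-0.991|001⟩ + 0.1342|111⟩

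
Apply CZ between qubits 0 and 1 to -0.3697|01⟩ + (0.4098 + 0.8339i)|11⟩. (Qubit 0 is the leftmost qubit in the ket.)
-0.3697|01⟩ + (-0.4098 - 0.8339i)|11⟩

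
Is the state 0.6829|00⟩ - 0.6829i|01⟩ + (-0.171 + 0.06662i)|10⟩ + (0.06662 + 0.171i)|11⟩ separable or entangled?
Separable

Writing the state as a|00⟩ + b|01⟩ + c|10⟩ + d|11⟩, it is a product state iff ad − bc = 0.
Here (a, b, c, d) = (0.6829, -0.6829i, (-0.171 + 0.06662i), (0.06662 + 0.171i)): ad − bc = (0.6829)(0.06662 + 0.171i) − (-0.6829i)(-0.171 + 0.06662i) = 0, so the state is separable.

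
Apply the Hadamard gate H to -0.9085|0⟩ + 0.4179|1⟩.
-0.3469|0⟩ - 0.9379|1⟩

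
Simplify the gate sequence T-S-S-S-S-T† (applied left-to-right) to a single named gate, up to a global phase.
I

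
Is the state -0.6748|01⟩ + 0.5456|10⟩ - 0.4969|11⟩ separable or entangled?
Entangled

Writing the state as a|00⟩ + b|01⟩ + c|10⟩ + d|11⟩, it is a product state iff ad − bc = 0.
Here (a, b, c, d) = (0, -0.6748, 0.5456, -0.4969): ad − bc = (0)(-0.4969) − (-0.6748)(0.5456) = 0.3682 ≠ 0, so the state is entangled.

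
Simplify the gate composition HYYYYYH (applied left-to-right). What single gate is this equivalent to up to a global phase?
Y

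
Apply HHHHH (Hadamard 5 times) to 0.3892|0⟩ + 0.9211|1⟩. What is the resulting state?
0.9265|0⟩ - 0.3761|1⟩

H² = I, so H^5 = H: a single Hadamard. With (a, b) = (0.3892, 0.9211), H gives ((a + b)/√2, (a − b)/√2) = (0.9265, -0.3761).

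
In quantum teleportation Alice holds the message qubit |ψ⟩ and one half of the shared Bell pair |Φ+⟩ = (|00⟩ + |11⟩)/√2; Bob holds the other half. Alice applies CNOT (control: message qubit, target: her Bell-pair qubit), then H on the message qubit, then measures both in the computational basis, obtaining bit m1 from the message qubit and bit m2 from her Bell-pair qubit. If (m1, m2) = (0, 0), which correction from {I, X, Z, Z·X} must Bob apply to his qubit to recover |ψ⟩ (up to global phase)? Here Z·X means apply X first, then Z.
I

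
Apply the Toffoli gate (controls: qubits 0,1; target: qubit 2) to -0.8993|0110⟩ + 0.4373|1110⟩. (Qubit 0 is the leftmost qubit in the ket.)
-0.8993|0110⟩ + 0.4373|1100⟩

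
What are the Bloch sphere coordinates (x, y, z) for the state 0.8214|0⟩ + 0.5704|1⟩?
(0.9371, 0, 0.3493)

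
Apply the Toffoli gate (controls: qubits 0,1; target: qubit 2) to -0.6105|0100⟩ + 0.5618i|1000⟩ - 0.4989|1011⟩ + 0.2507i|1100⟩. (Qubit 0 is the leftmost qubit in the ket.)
-0.6105|0100⟩ + 0.5618i|1000⟩ - 0.4989|1011⟩ + 0.2507i|1110⟩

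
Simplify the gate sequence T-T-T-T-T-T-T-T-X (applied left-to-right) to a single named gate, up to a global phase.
X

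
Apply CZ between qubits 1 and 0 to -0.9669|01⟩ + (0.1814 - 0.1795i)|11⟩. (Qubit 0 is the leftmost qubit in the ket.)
-0.9669|01⟩ + (-0.1814 + 0.1795i)|11⟩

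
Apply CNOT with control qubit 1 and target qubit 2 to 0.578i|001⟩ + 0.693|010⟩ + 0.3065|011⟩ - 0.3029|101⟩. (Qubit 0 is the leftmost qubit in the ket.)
0.578i|001⟩ + 0.3065|010⟩ + 0.693|011⟩ - 0.3029|101⟩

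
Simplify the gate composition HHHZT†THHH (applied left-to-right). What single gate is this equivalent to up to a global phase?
X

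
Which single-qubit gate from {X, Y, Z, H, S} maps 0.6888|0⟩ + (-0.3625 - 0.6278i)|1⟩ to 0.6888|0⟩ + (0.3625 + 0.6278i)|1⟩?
Z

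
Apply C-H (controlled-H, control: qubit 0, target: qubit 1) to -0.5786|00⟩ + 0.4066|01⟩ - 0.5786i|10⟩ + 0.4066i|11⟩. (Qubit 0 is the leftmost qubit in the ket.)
-0.5786|00⟩ + 0.4066|01⟩ - 0.1216i|10⟩ - 0.6966i|11⟩

C-H leaves the control-|0⟩ kets |00⟩, |01⟩ unchanged and applies H to qubit 1 on the control-|1⟩ pair (|10⟩, |11⟩).
H = [[1/√2, 1/√2], [1/√2, -1/√2]].
With a = amp(|10⟩) = -0.5786i and b = amp(|11⟩) = 0.4066i:
new amp(|10⟩) = (1/√2)·a + (1/√2)·b = -0.1216i
new amp(|11⟩) = (1/√2)·a + (-1/√2)·b = -0.6966i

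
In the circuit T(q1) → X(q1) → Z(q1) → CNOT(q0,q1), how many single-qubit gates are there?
3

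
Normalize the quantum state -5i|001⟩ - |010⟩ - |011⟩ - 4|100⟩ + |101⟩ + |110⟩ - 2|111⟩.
-0.7143i|001⟩ - 0.1429|010⟩ - 0.1429|011⟩ - 0.5714|100⟩ + 0.1429|101⟩ + 0.1429|110⟩ - 0.2857|111⟩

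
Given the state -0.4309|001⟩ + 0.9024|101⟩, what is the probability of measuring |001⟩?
0.1857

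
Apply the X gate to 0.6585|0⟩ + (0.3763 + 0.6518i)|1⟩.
(0.3763 + 0.6518i)|0⟩ + 0.6585|1⟩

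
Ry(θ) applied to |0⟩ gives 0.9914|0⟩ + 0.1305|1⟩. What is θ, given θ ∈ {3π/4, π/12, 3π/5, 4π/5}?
π/12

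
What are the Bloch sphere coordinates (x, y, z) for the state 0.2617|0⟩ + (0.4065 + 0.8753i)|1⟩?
(0.2128, 0.4581, -0.8629)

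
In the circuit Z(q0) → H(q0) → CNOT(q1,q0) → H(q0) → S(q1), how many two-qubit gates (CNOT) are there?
1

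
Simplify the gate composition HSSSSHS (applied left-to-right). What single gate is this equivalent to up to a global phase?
S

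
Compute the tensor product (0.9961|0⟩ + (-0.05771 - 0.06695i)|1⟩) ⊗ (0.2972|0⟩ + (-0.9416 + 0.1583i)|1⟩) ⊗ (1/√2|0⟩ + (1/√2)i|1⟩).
0.2093|000⟩ + 0.2093i|001⟩ + (-0.6632 + 0.1115i)|010⟩ + (-0.1115 - 0.6632i)|011⟩ + (-0.01213 - 0.01407i)|100⟩ + (0.01407 - 0.01213i)|101⟩ + (0.04592 + 0.03812i)|110⟩ + (-0.03812 + 0.04592i)|111⟩

amp(|b₁b₂…⟩) = product of the factor amplitudes for bits b₁, b₂, …; only kets whose every factor amplitude is nonzero survive.
|000⟩: (0.9961)(0.2972)(1/√2) = 0.2093
|001⟩: (0.9961)(0.2972)((1/√2)i) = 0.2093i
|010⟩: (0.9961)(-0.9416 + 0.1583i)(1/√2) = (-0.6632 + 0.1115i)
|011⟩: (0.9961)(-0.9416 + 0.1583i)((1/√2)i) = (-0.1115 - 0.6632i)
|100⟩: (-0.05771 - 0.06695i)(0.2972)(1/√2) = (-0.01213 - 0.01407i)
|101⟩: (-0.05771 - 0.06695i)(0.2972)((1/√2)i) = (0.01407 - 0.01213i)
|110⟩: (-0.05771 - 0.06695i)(-0.9416 + 0.1583i)(1/√2) = (0.04592 + 0.03812i)
|111⟩: (-0.05771 - 0.06695i)(-0.9416 + 0.1583i)((1/√2)i) = (-0.03812 + 0.04592i)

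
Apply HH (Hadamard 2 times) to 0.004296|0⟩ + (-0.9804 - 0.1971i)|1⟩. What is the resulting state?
0.004296|0⟩ + (-0.9804 - 0.1971i)|1⟩

H² = I, so an even number of Hadamards cancels: H^2 = I and the state is unchanged.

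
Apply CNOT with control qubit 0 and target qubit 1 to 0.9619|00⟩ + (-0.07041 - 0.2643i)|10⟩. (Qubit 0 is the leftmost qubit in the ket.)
0.9619|00⟩ + (-0.07041 - 0.2643i)|11⟩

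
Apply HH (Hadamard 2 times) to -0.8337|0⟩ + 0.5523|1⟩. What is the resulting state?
-0.8337|0⟩ + 0.5523|1⟩

H² = I, so an even number of Hadamards cancels: H^2 = I and the state is unchanged.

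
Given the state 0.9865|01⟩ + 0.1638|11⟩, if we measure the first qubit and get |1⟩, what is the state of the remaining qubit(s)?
|1⟩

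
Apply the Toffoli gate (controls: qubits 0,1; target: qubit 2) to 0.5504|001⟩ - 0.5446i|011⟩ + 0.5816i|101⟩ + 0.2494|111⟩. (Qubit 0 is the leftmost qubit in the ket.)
0.5504|001⟩ - 0.5446i|011⟩ + 0.5816i|101⟩ + 0.2494|110⟩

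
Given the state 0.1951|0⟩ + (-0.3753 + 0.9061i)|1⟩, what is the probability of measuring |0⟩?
0.03806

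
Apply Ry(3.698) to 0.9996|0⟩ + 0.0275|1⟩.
-0.301|0⟩ + 0.9536|1⟩

Ry(3.698) = [[cos(θ/2), −sin(θ/2)], [sin(θ/2), cos(θ/2)]]; θ = 3.698, cos(θ/2) ≈ -0.274629, sin(θ/2) ≈ 0.96155.
With a = amp(|0⟩) = 0.9996 and b = amp(|1⟩) = 0.0275:
new amp(|0⟩) = (-0.274629)·a + (-0.96155)·b = -0.301
new amp(|1⟩) = (0.96155)·a + (-0.274629)·b = 0.9536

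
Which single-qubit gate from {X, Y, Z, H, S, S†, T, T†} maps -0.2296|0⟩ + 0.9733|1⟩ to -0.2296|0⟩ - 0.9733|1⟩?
Z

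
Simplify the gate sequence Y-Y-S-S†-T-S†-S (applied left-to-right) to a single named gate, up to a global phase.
T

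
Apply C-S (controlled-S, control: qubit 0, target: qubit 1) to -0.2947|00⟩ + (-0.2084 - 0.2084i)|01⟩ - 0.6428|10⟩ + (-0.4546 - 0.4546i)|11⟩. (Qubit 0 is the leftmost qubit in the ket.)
-0.2947|00⟩ + (-0.2084 - 0.2084i)|01⟩ - 0.6428|10⟩ + (0.4546 - 0.4546i)|11⟩

C-S leaves the control-|0⟩ kets |00⟩, |01⟩ unchanged and applies S to qubit 1 on the control-|1⟩ pair (|10⟩, |11⟩).
S = [[1, 0], [0, i]].
With a = amp(|10⟩) = -0.6428 and b = amp(|11⟩) = (-0.4546 - 0.4546i):
new amp(|10⟩) = (1)·a = -0.6428
new amp(|11⟩) = (i)·b = (0.4546 - 0.4546i)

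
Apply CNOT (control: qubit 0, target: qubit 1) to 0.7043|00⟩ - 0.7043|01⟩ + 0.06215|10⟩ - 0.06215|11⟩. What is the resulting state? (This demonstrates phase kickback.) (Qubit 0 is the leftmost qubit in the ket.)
0.7043|00⟩ - 0.7043|01⟩ - 0.06215|10⟩ + 0.06215|11⟩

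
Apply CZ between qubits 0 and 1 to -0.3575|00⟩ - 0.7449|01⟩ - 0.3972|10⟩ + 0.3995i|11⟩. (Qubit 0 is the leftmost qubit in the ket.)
-0.3575|00⟩ - 0.7449|01⟩ - 0.3972|10⟩ - 0.3995i|11⟩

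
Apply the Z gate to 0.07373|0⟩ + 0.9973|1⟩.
0.07373|0⟩ - 0.9973|1⟩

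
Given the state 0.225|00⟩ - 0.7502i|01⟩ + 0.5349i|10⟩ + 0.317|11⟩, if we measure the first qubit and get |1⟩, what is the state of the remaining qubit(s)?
0.8603i|0⟩ + 0.5098|1⟩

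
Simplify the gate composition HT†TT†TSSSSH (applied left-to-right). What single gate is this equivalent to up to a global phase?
I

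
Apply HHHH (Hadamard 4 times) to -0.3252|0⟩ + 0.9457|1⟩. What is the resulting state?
-0.3252|0⟩ + 0.9457|1⟩

H² = I, so an even number of Hadamards cancels: H^4 = I and the state is unchanged.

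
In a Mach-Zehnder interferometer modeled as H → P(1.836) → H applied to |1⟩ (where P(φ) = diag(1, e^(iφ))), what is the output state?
(0.6311 - 0.4825i)|0⟩ + (0.3689 + 0.4825i)|1⟩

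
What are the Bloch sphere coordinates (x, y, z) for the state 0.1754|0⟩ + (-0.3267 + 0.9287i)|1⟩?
(-0.1146, 0.3258, -0.9385)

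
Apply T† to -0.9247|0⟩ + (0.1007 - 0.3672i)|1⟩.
-0.9247|0⟩ + (-0.1884 - 0.3309i)|1⟩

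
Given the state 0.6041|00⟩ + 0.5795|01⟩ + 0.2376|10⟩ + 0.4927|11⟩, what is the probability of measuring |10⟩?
0.05645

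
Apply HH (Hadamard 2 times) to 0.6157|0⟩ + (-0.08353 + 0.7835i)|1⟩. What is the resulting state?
0.6157|0⟩ + (-0.08353 + 0.7835i)|1⟩

H² = I, so an even number of Hadamards cancels: H^2 = I and the state is unchanged.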